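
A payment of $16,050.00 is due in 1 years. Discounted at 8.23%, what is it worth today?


Formula: PV = FV / (1 + r)^n
Substituting: PV = $16,050.00 / (1 + 0.0823)^1
Discount factor: (1.0823)^1 = 1.0823
PV = $16,050.00 / 1.0823 = $14,829.53

$14,829.53


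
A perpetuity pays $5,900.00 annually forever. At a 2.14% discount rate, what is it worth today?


Formula: PV = C / r
Substituting: PV = $5,900.00 / 0.0214
PV = $275,700.93

$275,700.93


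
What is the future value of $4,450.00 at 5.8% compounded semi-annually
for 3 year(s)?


Formula: FV = P * (1 + r/m)^(m*t)
Period rate: r/m = 0.058 / 2 = 0.029
Total periods: m*t = 2 * 3 = 6
Growth factor: (1 + 0.029)^6 = 1.187114
FV = $4,450.00 * 1.187114 = $5,282.66

$5,282.66


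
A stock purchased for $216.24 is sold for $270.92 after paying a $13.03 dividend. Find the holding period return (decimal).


Formula: HPR = (P1 - P0 + D) / P0
Gain: $270.92 - $216.24 + $13.03 = $67.71
HPR = $67.71 / $216.24 = 0.3131

0.3131


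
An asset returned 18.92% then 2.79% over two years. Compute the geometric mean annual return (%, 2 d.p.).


Formula: Geometric mean = ((1+r1)*(1+r2))^(1/2) - 1
Product: (1 + 0.1892) * (1 + 0.0279) = 1.1892 * 1.0279 = 1.222379
Square root: 1.222379^0.5 = 1.105612
Geometric mean = 1.105612 - 1 = 0.105612
As percentage: 10.56%

10.56%


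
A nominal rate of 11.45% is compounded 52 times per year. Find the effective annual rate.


Formula: EAR = (1 + r/m)^m - 1
Period rate: r/m = 0.1145 / 52 = 0.002202
Compounding: (1 + 0.002202)^52 = 1.121172
EAR = 1.121172 - 1 = 0.121172

0.121172


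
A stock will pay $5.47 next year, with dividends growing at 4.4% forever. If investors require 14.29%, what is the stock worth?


Formula: P = D1 / (r - g)
Spread: r - g = 0.1429 - 0.044 = 0.0989
Substituting: P = $5.47 / 0.0989
P = $55.31

$55.31


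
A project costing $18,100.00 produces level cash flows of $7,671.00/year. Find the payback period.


Formula: Payback = investment / annual cash flow
Substituting: Payback = $18,100.00 / $7,671.00
Payback = 2.3595 years

2.3595 years


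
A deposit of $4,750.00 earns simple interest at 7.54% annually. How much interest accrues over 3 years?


Formula: I = P * r * t
Substituting: I = $4,750.00 * 0.0754 * 3
Step: I = $4,750.00 * 0.2262
I = $1,074.45

$1,074.45


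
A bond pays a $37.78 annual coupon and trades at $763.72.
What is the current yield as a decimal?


Formula: Current yield = annual coupon / price
Substituting: CY = $37.78 / $763.72
CY = 0.049468

0.049468


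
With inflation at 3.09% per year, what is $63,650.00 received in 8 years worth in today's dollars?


Formula: Real value = nominal / (1 + inflation)^years
Price level: (1 + 0.0309)^8 = 1.275652
Real value = $63,650.00 / 1.275652 = $49,896.04

$49,896.04


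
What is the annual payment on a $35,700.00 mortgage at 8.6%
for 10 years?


Formula: PMT = PV * r / (1 - (1+r)^(-n))
Denominator: 1 - (1 + 0.086)^(-10) = 0.56177
Numerator: $35,700.00 * 0.086 = 3070.2
PMT = 3070.2 / 0.56177 = $5,465.22

$5,465.22


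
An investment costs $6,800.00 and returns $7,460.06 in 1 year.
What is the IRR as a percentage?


Formula: IRR = C1/C0 - 1
Substituting: IRR = $7,460.06 / $6,800.00 - 1
Ratio: 1.097068 - 1 = 0.097068
IRR = 9.7068%

9.7068%


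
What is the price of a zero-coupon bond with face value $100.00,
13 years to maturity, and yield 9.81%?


Formula: Price = FV / (1 + r)^n
Substituting: Price = $100.00 / (1 + 0.0981)^13
Discount factor: (1.0981)^13 = 3.37555
Price = $100.00 / 3.37555 = $29.62

$29.62


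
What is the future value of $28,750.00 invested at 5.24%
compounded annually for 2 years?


Formula: FV = P * (1 + r)^n
Substituting: FV = $28,750.00 * (1 + 0.0524)^2
Growth factor: (1.0524)^2 = 1.107546
FV = $28,750.00 * 1.107546 = $31,841.94

$31,841.94


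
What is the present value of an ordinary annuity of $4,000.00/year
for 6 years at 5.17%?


Formula: PV = PMT * (1 - (1+r)^(-n)) / r
Discount factor: (1 + 0.0517)^(-6) = 0.739007
Bracket: 1 - 0.739007 = 0.260993
PV = $4,000.00 * 0.260993 / 0.0517 = $20,192.86

$20,192.86


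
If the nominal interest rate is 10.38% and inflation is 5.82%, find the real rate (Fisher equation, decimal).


Formula: (1 + r_real) = (1 + r_nom) / (1 + inflation)
Substituting: (1 + r_real) = 1.1038 / 1.0582
(1 + r_real) = 1.043092
r_real = 1.043092 - 1 = 0.043092

0.043092


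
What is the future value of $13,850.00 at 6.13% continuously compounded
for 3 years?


Formula: FV = P * e^(r*t)
Exponent: r*t = 0.0613 * 3 = 0.1839
e^(0.1839) = 1.201896
FV = $13,850.00 * 1.201896 = $16,646.25

$16,646.25


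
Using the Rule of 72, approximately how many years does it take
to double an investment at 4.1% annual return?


Formula: Years ≈ 72 / r
Substituting: Years ≈ 72 / 4.1
Years ≈ 17.6

17.6 years


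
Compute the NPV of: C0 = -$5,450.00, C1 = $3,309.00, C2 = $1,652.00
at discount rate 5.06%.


Formula: NPV = C0 + C1/(1+r) + C2/(1+r)^2
Discount C1: $3,309.00 / (1 + 0.0506) = $3,149.63
Discount C2: $1,652.00 / (1 + 0.0506)^2 = $1,496.70
NPV = -$5,450.00 + $3,149.63 + $1,496.70 = -$803.67

-$803.67


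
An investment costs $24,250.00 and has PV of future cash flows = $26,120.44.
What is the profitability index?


Formula: PI = PV(cash flows) / initial investment
Substituting: PI = $26,120.44 / $24,250.00
PI = 1.0771

1.0771


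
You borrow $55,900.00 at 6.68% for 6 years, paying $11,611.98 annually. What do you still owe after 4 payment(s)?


Formula: Balance = PV*(1+r)^k - PMT*((1+r)^k - 1)/r
Growth: (1 + 0.0668)^4 = 1.295186
Accumulated factor: ((1+r)^k - 1)/r = 4.418947
Balance = $55,900.00 * 1.295186 - $11,611.98 * 4.418947
Balance = $21,088.15

$21,088.15


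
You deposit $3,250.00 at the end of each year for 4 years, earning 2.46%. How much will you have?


Formula: FV = PMT * ((1+r)^n - 1) / r
Growth factor: (1 + 0.0246)^4 = 1.102091
Numerator: 1.102091 - 1 = 0.102091
FV = $3,250.00 * 0.102091 / 0.0246 = $13,487.62

$13,487.62


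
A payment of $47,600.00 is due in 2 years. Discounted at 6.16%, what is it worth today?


Formula: PV = FV / (1 + r)^n
Substituting: PV = $47,600.00 / (1 + 0.0616)^2
Discount factor: (1.0616)^2 = 1.126995
PV = $47,600.00 / 1.126995 = $42,236.23

$42,236.23


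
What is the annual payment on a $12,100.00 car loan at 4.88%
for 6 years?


Formula: PMT = PV * r / (1 - (1+r)^(-n))
Denominator: 1 - (1 + 0.0488)^(-6) = 0.248647
Numerator: $12,100.00 * 0.0488 = 590.48
PMT = 590.48 / 0.248647 = $2,374.77

$2,374.77


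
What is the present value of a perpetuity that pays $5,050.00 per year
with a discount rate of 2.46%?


Formula: PV = C / r
Substituting: PV = $5,050.00 / 0.0246
PV = $205,284.55

$205,284.55


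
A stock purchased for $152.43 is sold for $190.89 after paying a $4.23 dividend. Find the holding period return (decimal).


Formula: HPR = (P1 - P0 + D) / P0
Gain: $190.89 - $152.43 + $4.23 = $42.69
HPR = $42.69 / $152.43 = 0.2801

0.2801


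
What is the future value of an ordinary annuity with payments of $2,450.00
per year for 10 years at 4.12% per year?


Formula: FV = PMT * ((1+r)^n - 1) / r
Growth factor: (1 + 0.0412)^10 = 1.497413
Numerator: 1.497413 - 1 = 0.497413
FV = $2,450.00 * 0.497413 / 0.0412 = $29,579.17

$29,579.17


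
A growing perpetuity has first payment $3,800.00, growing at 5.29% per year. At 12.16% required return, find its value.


Formula: PV = C / (r - g)
Spread: r - g = 0.1216 - 0.0529 = 0.0687
Substituting: PV = $3,800.00 / 0.0687
PV = $55,312.95

$55,312.95


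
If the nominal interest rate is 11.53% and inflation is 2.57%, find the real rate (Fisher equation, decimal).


Formula: (1 + r_real) = (1 + r_nom) / (1 + inflation)
Substituting: (1 + r_real) = 1.1153 / 1.0257
(1 + r_real) = 1.087355
r_real = 1.087355 - 1 = 0.087355

0.087355


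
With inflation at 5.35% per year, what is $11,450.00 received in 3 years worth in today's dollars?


Formula: Real value = nominal / (1 + inflation)^years
Price level: (1 + 0.0535)^3 = 1.16924
Real value = $11,450.00 / 1.16924 = $9,792.69

$9,792.69


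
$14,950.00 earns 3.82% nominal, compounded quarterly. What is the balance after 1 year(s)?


Formula: FV = P * (1 + r/m)^(m*t)
Period rate: r/m = 0.0382 / 4 = 0.00955
Total periods: m*t = 4 * 1 = 4
Growth factor: (1 + 0.00955)^4 = 1.038751
FV = $14,950.00 * 1.038751 = $15,529.32

$15,529.32


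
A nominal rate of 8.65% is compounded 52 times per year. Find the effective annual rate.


Formula: EAR = (1 + r/m)^m - 1
Period rate: r/m = 0.0865 / 52 = 0.001663
Compounding: (1 + 0.001663)^52 = 1.090273
EAR = 1.090273 - 1 = 0.090273

0.090273


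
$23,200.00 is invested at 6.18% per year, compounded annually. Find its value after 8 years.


Formula: FV = P * (1 + r)^n
Substituting: FV = $23,200.00 * (1 + 0.0618)^8
Growth factor: (1.0618)^8 = 1.615629
FV = $23,200.00 * 1.615629 = $37,482.60

$37,482.60


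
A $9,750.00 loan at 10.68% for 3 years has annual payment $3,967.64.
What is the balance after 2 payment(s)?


Formula: Balance = PV*(1+r)^k - PMT*((1+r)^k - 1)/r
Growth: (1 + 0.1068)^2 = 1.225006
Accumulated factor: ((1+r)^k - 1)/r = 2.1068
Balance = $9,750.00 * 1.225006 - $3,967.64 * 2.1068
Balance = $3,584.79

$3,584.79


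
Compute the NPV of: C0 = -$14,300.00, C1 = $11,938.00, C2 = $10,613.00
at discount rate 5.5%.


Formula: NPV = C0 + C1/(1+r) + C2/(1+r)^2
Discount C1: $11,938.00 / (1 + 0.055) = $11,315.64
Discount C2: $10,613.00 / (1 + 0.055)^2 = $9,535.28
NPV = -$14,300.00 + $11,315.64 + $9,535.28 = $6,550.92

$6,550.92


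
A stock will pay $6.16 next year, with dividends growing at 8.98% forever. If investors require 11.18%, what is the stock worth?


Formula: P = D1 / (r - g)
Spread: r - g = 0.1118 - 0.0898 = 0.022
Substituting: P = $6.16 / 0.022
P = $280.00

$280.00


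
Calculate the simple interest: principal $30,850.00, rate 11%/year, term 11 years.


Formula: I = P * r * t
Substituting: I = $30,850.00 * 0.11 * 11
Step: I = $30,850.00 * 1.21
I = $37,328.50

$37,328.50


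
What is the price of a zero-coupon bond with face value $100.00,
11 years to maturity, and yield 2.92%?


Formula: Price = FV / (1 + r)^n
Substituting: Price = $100.00 / (1 + 0.0292)^11
Discount factor: (1.0292)^11 = 1.372453
Price = $100.00 / 1.372453 = $72.86

$72.86


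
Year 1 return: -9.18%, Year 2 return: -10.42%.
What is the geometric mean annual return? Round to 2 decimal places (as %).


Formula: Geometric mean = ((1+r1)*(1+r2))^(1/2) - 1
Product: (1 + -0.0918) * (1 + -0.1042) = 0.9082 * 0.8958 = 0.813566
Square root: 0.813566^0.5 = 0.901979
Geometric mean = 0.901979 - 1 = -0.098021
As percentage: -9.80%

-9.80%


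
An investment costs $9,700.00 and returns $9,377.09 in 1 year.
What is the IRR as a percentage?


Formula: IRR = C1/C0 - 1
Substituting: IRR = $9,377.09 / $9,700.00 - 1
Ratio: 0.96671 - 1 = -0.03329
IRR = -3.329%

-3.329%


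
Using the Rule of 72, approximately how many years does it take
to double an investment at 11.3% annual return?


Formula: Years ≈ 72 / r
Substituting: Years ≈ 72 / 11.3
Years ≈ 6.4

6.4 years


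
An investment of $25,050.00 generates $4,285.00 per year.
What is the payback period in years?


Formula: Payback = investment / annual cash flow
Substituting: Payback = $25,050.00 / $4,285.00
Payback = 5.846 years

5.846 years


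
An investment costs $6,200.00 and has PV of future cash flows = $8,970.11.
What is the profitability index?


Formula: PI = PV(cash flows) / initial investment
Substituting: PI = $8,970.11 / $6,200.00
PI = 1.4468

1.4468


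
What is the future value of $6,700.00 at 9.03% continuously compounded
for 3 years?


Formula: FV = P * e^(r*t)
Exponent: r*t = 0.0903 * 3 = 0.2709
e^(0.2709) = 1.311144
FV = $6,700.00 * 1.311144 = $8,784.66

$8,784.66


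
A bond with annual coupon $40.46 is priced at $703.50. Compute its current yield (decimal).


Formula: Current yield = annual coupon / price
Substituting: CY = $40.46 / $703.50
CY = 0.057512

0.057512


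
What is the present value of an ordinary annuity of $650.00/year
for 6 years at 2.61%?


Formula: PV = PMT * (1 - (1+r)^(-n)) / r
Discount factor: (1 + 0.0261)^(-6) = 0.856765
Bracket: 1 - 0.856765 = 0.143235
PV = $650.00 * 0.143235 / 0.0261 = $3,567.15

$3,567.15


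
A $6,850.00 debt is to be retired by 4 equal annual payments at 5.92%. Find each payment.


Formula: PMT = PV * r / (1 - (1+r)^(-n))
Denominator: 1 - (1 + 0.0592)^(-4) = 0.205511
Numerator: $6,850.00 * 0.0592 = 405.52
PMT = 405.52 / 0.205511 = $1,973.23

$1,973.23


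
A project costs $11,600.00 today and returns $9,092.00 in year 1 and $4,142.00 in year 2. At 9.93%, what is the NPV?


Formula: NPV = C0 + C1/(1+r) + C2/(1+r)^2
Discount C1: $9,092.00 / (1 + 0.0993) = $8,270.72
Discount C2: $4,142.00 / (1 + 0.0993)^2 = $3,427.50
NPV = -$11,600.00 + $8,270.72 + $3,427.50 = $98.22

$98.22


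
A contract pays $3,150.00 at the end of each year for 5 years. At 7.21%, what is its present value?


Formula: PV = PMT * (1 - (1+r)^(-n)) / r
Discount factor: (1 + 0.0721)^(-5) = 0.706031
Bracket: 1 - 0.706031 = 0.293969
PV = $3,150.00 * 0.293969 / 0.0721 = $12,843.32

$12,843.32


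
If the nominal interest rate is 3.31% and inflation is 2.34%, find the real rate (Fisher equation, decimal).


Formula: (1 + r_real) = (1 + r_nom) / (1 + inflation)
Substituting: (1 + r_real) = 1.0331 / 1.0234
(1 + r_real) = 1.009478
r_real = 1.009478 - 1 = 0.009478

0.009478


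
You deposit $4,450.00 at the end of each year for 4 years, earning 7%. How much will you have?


Formula: FV = PMT * ((1+r)^n - 1) / r
Growth factor: (1 + 0.07)^4 = 1.310796
Numerator: 1.310796 - 1 = 0.310796
FV = $4,450.00 * 0.310796 / 0.07 = $19,757.75

$19,757.75


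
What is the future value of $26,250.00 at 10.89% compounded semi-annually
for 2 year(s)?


Formula: FV = P * (1 + r/m)^(m*t)
Period rate: r/m = 0.1089 / 2 = 0.05445
Total periods: m*t = 2 * 2 = 4
Growth factor: (1 + 0.05445)^4 = 1.236243
FV = $26,250.00 * 1.236243 = $32,451.39

$32,451.39


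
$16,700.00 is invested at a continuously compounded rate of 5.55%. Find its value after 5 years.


Formula: FV = P * e^(r*t)
Exponent: r*t = 0.0555 * 5 = 0.2775
e^(0.2775) = 1.319826
FV = $16,700.00 * 1.319826 = $22,041.10

$22,041.10


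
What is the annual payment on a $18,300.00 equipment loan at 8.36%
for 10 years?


Formula: PMT = PV * r / (1 - (1+r)^(-n))
Denominator: 1 - (1 + 0.0836)^(-10) = 0.551967
Numerator: $18,300.00 * 0.0836 = 1529.88
PMT = 1529.88 / 0.551967 = $2,771.69

$2,771.69


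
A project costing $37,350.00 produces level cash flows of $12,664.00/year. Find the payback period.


Formula: Payback = investment / annual cash flow
Substituting: Payback = $37,350.00 / $12,664.00
Payback = 2.9493 years

2.9493 years


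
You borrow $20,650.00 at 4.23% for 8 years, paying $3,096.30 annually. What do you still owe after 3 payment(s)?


Formula: Balance = PV*(1+r)^k - PMT*((1+r)^k - 1)/r
Growth: (1 + 0.0423)^3 = 1.132344
Accumulated factor: ((1+r)^k - 1)/r = 3.128689
Balance = $20,650.00 * 1.132344 - $3,096.30 * 3.128689
Balance = $13,695.53

$13,695.53


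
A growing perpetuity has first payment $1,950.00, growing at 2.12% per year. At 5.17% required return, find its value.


Formula: PV = C / (r - g)
Spread: r - g = 0.0517 - 0.0212 = 0.0305
Substituting: PV = $1,950.00 / 0.0305
PV = $63,934.43

$63,934.43


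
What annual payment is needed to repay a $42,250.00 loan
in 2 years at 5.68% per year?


Formula: PMT = PV * r / (1 - (1+r)^(-n))
Denominator: 1 - (1 + 0.0568)^(-2) = 0.104606
Numerator: $42,250.00 * 0.0568 = 2399.8
PMT = 2399.8 / 0.104606 = $22,941.42

$22,941.42


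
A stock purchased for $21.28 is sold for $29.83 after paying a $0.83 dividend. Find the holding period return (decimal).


Formula: HPR = (P1 - P0 + D) / P0
Gain: $29.83 - $21.28 + $0.83 = $9.38
HPR = $9.38 / $21.28 = 0.4408

0.4408


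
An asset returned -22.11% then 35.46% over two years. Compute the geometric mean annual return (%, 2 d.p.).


Formula: Geometric mean = ((1+r1)*(1+r2))^(1/2) - 1
Product: (1 + -0.2211) * (1 + 0.3546) = 0.7789 * 1.3546 = 1.055098
Square root: 1.055098^0.5 = 1.02718
Geometric mean = 1.02718 - 1 = 0.02718
As percentage: 2.72%

2.72%


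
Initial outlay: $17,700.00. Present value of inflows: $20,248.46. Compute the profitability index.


Formula: PI = PV(cash flows) / initial investment
Substituting: PI = $20,248.46 / $17,700.00
PI = 1.144

1.144


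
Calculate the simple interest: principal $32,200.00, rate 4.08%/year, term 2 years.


Formula: I = P * r * t
Substituting: I = $32,200.00 * 0.0408 * 2
Step: I = $32,200.00 * 0.0816
I = $2,627.52

$2,627.52


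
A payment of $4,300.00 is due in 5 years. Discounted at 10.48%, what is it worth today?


Formula: PV = FV / (1 + r)^n
Substituting: PV = $4,300.00 / (1 + 0.1048)^5
Discount factor: (1.1048)^5 = 1.645956
PV = $4,300.00 / 1.645956 = $2,612.46

$2,612.46


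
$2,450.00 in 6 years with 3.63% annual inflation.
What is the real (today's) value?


Formula: Real value = nominal / (1 + inflation)^years
Price level: (1 + 0.0363)^6 = 1.238548
Real value = $2,450.00 / 1.238548 = $1,978.12

$1,978.12


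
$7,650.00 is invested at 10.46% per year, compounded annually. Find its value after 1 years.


Formula: FV = P * (1 + r)^n
Substituting: FV = $7,650.00 * (1 + 0.1046)^1
Growth factor: (1.1046)^1 = 1.1046
FV = $7,650.00 * 1.1046 = $8,450.19

$8,450.19


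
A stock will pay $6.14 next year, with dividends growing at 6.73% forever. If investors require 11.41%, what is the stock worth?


Formula: P = D1 / (r - g)
Spread: r - g = 0.1141 - 0.0673 = 0.0468
Substituting: P = $6.14 / 0.0468
P = $131.20

$131.20


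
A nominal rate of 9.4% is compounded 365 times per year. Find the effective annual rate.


Formula: EAR = (1 + r/m)^m - 1
Period rate: r/m = 0.094 / 365 = 0.000258
Compounding: (1 + 0.000258)^365 = 1.098546
EAR = 1.098546 - 1 = 0.098546

0.098546


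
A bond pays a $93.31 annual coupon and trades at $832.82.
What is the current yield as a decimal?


Formula: Current yield = annual coupon / price
Substituting: CY = $93.31 / $832.82
CY = 0.112041

0.112041


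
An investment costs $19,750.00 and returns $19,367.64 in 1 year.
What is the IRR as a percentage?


Formula: IRR = C1/C0 - 1
Substituting: IRR = $19,367.64 / $19,750.00 - 1
Ratio: 0.98064 - 1 = -0.01936
IRR = -1.936%

-1.936%


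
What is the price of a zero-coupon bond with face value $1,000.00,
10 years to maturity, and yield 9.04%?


Formula: Price = FV / (1 + r)^n
Substituting: Price = $1,000.00 / (1 + 0.0904)^10
Discount factor: (1.0904)^10 = 2.376066
Price = $1,000.00 / 2.376066 = $420.86

$420.86


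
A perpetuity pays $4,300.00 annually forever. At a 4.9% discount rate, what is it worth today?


Formula: PV = C / r
Substituting: PV = $4,300.00 / 0.049
PV = $87,755.10

$87,755.10


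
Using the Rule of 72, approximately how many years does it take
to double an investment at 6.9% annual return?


Formula: Years ≈ 72 / r
Substituting: Years ≈ 72 / 6.9
Years ≈ 10.4

10.4 years


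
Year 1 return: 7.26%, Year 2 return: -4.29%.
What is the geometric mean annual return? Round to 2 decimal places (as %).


Formula: Geometric mean = ((1+r1)*(1+r2))^(1/2) - 1
Product: (1 + 0.0726) * (1 + -0.0429) = 1.0726 * 0.9571 = 1.026585
Square root: 1.026585^0.5 = 1.013206
Geometric mean = 1.013206 - 1 = 0.013206
As percentage: 1.32%

1.32%


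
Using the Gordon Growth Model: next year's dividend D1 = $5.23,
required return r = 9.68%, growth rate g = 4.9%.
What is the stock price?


Formula: P = D1 / (r - g)
Spread: r - g = 0.0968 - 0.049 = 0.0478
Substituting: P = $5.23 / 0.0478
P = $109.41

$109.41


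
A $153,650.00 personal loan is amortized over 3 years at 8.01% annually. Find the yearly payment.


Formula: PMT = PV * r / (1 - (1+r)^(-n))
Denominator: 1 - (1 + 0.0801)^(-3) = 0.206388
Numerator: $153,650.00 * 0.0801 = 12307.365
PMT = 12307.365 / 0.206388 = $59,632.11

$59,632.11


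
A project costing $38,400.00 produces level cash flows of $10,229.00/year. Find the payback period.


Formula: Payback = investment / annual cash flow
Substituting: Payback = $38,400.00 / $10,229.00
Payback = 3.754 years

3.754 years


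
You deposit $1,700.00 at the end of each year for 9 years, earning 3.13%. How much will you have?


Formula: FV = PMT * ((1+r)^n - 1) / r
Growth factor: (1 + 0.0313)^9 = 1.319669
Numerator: 1.319669 - 1 = 0.319669
FV = $1,700.00 * 0.319669 / 0.0313 = $17,362.24

$17,362.24


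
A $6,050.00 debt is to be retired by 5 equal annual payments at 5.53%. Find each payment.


Formula: PMT = PV * r / (1 - (1+r)^(-n))
Denominator: 1 - (1 + 0.0553)^(-5) = 0.235953
Numerator: $6,050.00 * 0.0553 = 334.565
PMT = 334.565 / 0.235953 = $1,417.93

$1,417.93


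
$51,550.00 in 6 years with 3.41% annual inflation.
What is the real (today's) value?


Formula: Real value = nominal / (1 + inflation)^years
Price level: (1 + 0.0341)^6 = 1.222856
Real value = $51,550.00 / 1.222856 = $42,155.42

$42,155.42


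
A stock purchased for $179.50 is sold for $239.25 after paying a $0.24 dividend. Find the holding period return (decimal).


Formula: HPR = (P1 - P0 + D) / P0
Gain: $239.25 - $179.50 + $0.24 = $59.99
HPR = $59.99 / $179.50 = 0.3342

0.3342


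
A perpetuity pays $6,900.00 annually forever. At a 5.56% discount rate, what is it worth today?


Formula: PV = C / r
Substituting: PV = $6,900.00 / 0.0556
PV = $124,100.72

$124,100.72


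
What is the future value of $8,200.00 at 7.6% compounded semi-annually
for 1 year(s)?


Formula: FV = P * (1 + r/m)^(m*t)
Period rate: r/m = 0.076 / 2 = 0.038
Total periods: m*t = 2 * 1 = 2
Growth factor: (1 + 0.038)^2 = 1.077444
FV = $8,200.00 * 1.077444 = $8,835.04

$8,835.04


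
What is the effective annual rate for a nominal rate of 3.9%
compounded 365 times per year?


Formula: EAR = (1 + r/m)^m - 1
Period rate: r/m = 0.039 / 365 = 0.000107
Compounding: (1 + 0.000107)^365 = 1.039768
EAR = 1.039768 - 1 = 0.039768

0.039768


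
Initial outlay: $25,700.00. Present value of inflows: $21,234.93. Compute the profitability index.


Formula: PI = PV(cash flows) / initial investment
Substituting: PI = $21,234.93 / $25,700.00
PI = 0.8263

0.8263


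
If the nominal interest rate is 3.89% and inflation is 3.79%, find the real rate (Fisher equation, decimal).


Formula: (1 + r_real) = (1 + r_nom) / (1 + inflation)
Substituting: (1 + r_real) = 1.0389 / 1.0379
(1 + r_real) = 1.000963
r_real = 1.000963 - 1 = 0.000963

0.000963


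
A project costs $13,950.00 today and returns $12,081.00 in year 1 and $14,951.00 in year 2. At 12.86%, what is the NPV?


Formula: NPV = C0 + C1/(1+r) + C2/(1+r)^2
Discount C1: $12,081.00 / (1 + 0.1286) = $10,704.41
Discount C2: $14,951.00 / (1 + 0.1286)^2 = $11,737.89
NPV = -$13,950.00 + $10,704.41 + $11,737.89 = $8,492.31

$8,492.31


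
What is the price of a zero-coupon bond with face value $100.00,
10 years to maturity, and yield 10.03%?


Formula: Price = FV / (1 + r)^n
Substituting: Price = $100.00 / (1 + 0.1003)^10
Discount factor: (1.1003)^10 = 2.600825
Price = $100.00 / 2.600825 = $38.45

$38.45


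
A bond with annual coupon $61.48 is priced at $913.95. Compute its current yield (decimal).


Formula: Current yield = annual coupon / price
Substituting: CY = $61.48 / $913.95
CY = 0.067268

0.067268


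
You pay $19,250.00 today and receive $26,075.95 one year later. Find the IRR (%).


Formula: IRR = C1/C0 - 1
Substituting: IRR = $26,075.95 / $19,250.00 - 1
Ratio: 1.354595 - 1 = 0.354595
IRR = 35.4595%

35.4595%


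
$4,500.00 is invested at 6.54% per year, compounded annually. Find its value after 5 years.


Formula: FV = P * (1 + r)^n
Substituting: FV = $4,500.00 * (1 + 0.0654)^5
Growth factor: (1.0654)^5 = 1.372662
FV = $4,500.00 * 1.372662 = $6,176.98

$6,176.98


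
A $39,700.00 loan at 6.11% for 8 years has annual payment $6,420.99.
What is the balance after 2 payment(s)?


Formula: Balance = PV*(1+r)^k - PMT*((1+r)^k - 1)/r
Growth: (1 + 0.0611)^2 = 1.125933
Accumulated factor: ((1+r)^k - 1)/r = 2.0611
Balance = $39,700.00 * 1.125933 - $6,420.99 * 2.0611
Balance = $31,465.25

$31,465.25


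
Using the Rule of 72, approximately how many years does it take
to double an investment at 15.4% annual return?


Formula: Years ≈ 72 / r
Substituting: Years ≈ 72 / 15.4
Years ≈ 4.7

4.7 years


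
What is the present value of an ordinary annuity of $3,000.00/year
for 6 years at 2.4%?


Formula: PV = PMT * (1 - (1+r)^(-n)) / r
Discount factor: (1 + 0.024)^(-6) = 0.867362
Bracket: 1 - 0.867362 = 0.132638
PV = $3,000.00 * 0.132638 / 0.024 = $16,579.78

$16,579.78


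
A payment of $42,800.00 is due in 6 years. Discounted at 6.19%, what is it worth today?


Formula: PV = FV / (1 + r)^n
Substituting: PV = $42,800.00 / (1 + 0.0619)^6
Discount factor: (1.0619)^6 = 1.433843
PV = $42,800.00 / 1.433843 = $29,849.84

$29,849.84


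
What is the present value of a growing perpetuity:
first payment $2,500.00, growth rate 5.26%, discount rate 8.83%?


Formula: PV = C / (r - g)
Spread: r - g = 0.0883 - 0.0526 = 0.0357
Substituting: PV = $2,500.00 / 0.0357
PV = $70,028.01

$70,028.01


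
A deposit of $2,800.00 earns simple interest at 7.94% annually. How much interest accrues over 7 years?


Formula: I = P * r * t
Substituting: I = $2,800.00 * 0.0794 * 7
Step: I = $2,800.00 * 0.5558
I = $1,556.24

$1,556.24


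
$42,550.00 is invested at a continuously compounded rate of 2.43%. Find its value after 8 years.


Formula: FV = P * e^(r*t)
Exponent: r*t = 0.0243 * 8 = 0.1944
e^(0.1944) = 1.214582
FV = $42,550.00 * 1.214582 = $51,680.46

$51,680.46


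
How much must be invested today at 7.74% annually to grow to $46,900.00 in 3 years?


Formula: PV = FV / (1 + r)^n
Substituting: PV = $46,900.00 / (1 + 0.0774)^3
Discount factor: (1.0774)^3 = 1.250636
PV = $46,900.00 / 1.250636 = $37,500.92

$37,500.92


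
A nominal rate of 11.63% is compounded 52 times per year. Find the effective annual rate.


Formula: EAR = (1 + r/m)^m - 1
Period rate: r/m = 0.1163 / 52 = 0.002237
Compounding: (1 + 0.002237)^52 = 1.123187
EAR = 1.123187 - 1 = 0.123187

0.123187


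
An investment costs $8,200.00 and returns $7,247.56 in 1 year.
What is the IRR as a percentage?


Formula: IRR = C1/C0 - 1
Substituting: IRR = $7,247.56 / $8,200.00 - 1
Ratio: 0.883849 - 1 = -0.116151
IRR = -11.6151%

-11.6151%


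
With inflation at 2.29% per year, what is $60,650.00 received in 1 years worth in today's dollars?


Formula: Real value = nominal / (1 + inflation)^years
Price level: (1 + 0.0229)^1 = 1.0229
Real value = $60,650.00 / 1.0229 = $59,292.21

$59,292.21


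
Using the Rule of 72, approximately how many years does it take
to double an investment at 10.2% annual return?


Formula: Years ≈ 72 / r
Substituting: Years ≈ 72 / 10.2
Years ≈ 7.1

7.1 years


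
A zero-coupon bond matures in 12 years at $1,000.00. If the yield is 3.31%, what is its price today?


Formula: Price = FV / (1 + r)^n
Substituting: Price = $1,000.00 / (1 + 0.0331)^12
Discount factor: (1.0331)^12 = 1.478115
Price = $1,000.00 / 1.478115 = $676.54

$676.54


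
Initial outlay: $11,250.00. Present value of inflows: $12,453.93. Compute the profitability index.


Formula: PI = PV(cash flows) / initial investment
Substituting: PI = $12,453.93 / $11,250.00
PI = 1.107

1.107


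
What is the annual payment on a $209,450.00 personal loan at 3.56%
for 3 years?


Formula: PMT = PV * r / (1 - (1+r)^(-n))
Denominator: 1 - (1 + 0.0356)^(-3) = 0.099624
Numerator: $209,450.00 * 0.0356 = 7456.42
PMT = 7456.42 / 0.099624 = $74,845.56

$74,845.56


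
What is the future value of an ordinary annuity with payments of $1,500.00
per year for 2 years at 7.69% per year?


Formula: FV = PMT * ((1+r)^n - 1) / r
Growth factor: (1 + 0.0769)^2 = 1.159714
Numerator: 1.159714 - 1 = 0.159714
FV = $1,500.00 * 0.159714 / 0.0769 = $3,115.35

$3,115.35


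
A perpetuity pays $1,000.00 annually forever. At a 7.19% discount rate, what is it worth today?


Formula: PV = C / r
Substituting: PV = $1,000.00 / 0.0719
PV = $13,908.21

$13,908.21


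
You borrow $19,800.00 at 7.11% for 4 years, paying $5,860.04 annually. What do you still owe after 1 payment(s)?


Formula: Balance = PV*(1+r)^k - PMT*((1+r)^k - 1)/r
Growth: (1 + 0.0711)^1 = 1.0711
Accumulated factor: ((1+r)^k - 1)/r = 1.0
Balance = $19,800.00 * 1.0711 - $5,860.04 * 1.0
Balance = $15,347.74

$15,347.74


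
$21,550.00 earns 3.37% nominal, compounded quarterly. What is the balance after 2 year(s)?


Formula: FV = P * (1 + r/m)^(m*t)
Period rate: r/m = 0.0337 / 4 = 0.008425
Total periods: m*t = 4 * 2 = 8
Growth factor: (1 + 0.008425)^8 = 1.069421
FV = $21,550.00 * 1.069421 = $23,046.03

$23,046.03


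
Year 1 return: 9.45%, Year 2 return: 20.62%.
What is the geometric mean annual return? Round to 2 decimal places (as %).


Formula: Geometric mean = ((1+r1)*(1+r2))^(1/2) - 1
Product: (1 + 0.0945) * (1 + 0.2062) = 1.0945 * 1.2062 = 1.320186
Square root: 1.320186^0.5 = 1.148993
Geometric mean = 1.148993 - 1 = 0.148993
As percentage: 14.90%

14.90%


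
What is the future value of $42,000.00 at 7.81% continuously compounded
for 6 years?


Formula: FV = P * e^(r*t)
Exponent: r*t = 0.0781 * 6 = 0.4686
e^(0.4686) = 1.597756
FV = $42,000.00 * 1.597756 = $67,105.74

$67,105.74


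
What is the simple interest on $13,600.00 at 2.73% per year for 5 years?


Formula: I = P * r * t
Substituting: I = $13,600.00 * 0.0273 * 5
Step: I = $13,600.00 * 0.1365
I = $1,856.40

$1,856.40


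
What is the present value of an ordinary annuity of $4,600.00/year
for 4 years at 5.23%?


Formula: PV = PMT * (1 - (1+r)^(-n)) / r
Discount factor: (1 + 0.0523)^(-4) = 0.815533
Bracket: 1 - 0.815533 = 0.184467
PV = $4,600.00 * 0.184467 / 0.0523 = $16,224.60

$16,224.60


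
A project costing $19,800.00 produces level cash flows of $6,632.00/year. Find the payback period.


Formula: Payback = investment / annual cash flow
Substituting: Payback = $19,800.00 / $6,632.00
Payback = 2.9855 years

2.9855 years


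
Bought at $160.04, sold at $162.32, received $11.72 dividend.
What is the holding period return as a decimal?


Formula: HPR = (P1 - P0 + D) / P0
Gain: $162.32 - $160.04 + $11.72 = $14.00
HPR = $14.00 / $160.04 = 0.0875

0.0875


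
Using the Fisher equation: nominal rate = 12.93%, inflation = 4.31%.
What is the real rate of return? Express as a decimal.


Formula: (1 + r_real) = (1 + r_nom) / (1 + inflation)
Substituting: (1 + r_real) = 1.1293 / 1.0431
(1 + r_real) = 1.082638
r_real = 1.082638 - 1 = 0.082638

0.082638


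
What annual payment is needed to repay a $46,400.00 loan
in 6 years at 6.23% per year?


Formula: PMT = PV * r / (1 - (1+r)^(-n))
Denominator: 1 - (1 + 0.0623)^(-6) = 0.304148
Numerator: $46,400.00 * 0.0623 = 2890.72
PMT = 2890.72 / 0.304148 = $9,504.32

$9,504.32


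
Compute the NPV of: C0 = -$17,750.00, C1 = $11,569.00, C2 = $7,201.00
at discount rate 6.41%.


Formula: NPV = C0 + C1/(1+r) + C2/(1+r)^2
Discount C1: $11,569.00 / (1 + 0.0641) = $10,872.10
Discount C2: $7,201.00 / (1 + 0.0641)^2 = $6,359.57
NPV = -$17,750.00 + $10,872.10 + $6,359.57 = -$518.33

-$518.33


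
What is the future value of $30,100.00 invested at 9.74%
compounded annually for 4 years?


Formula: FV = P * (1 + r)^n
Substituting: FV = $30,100.00 * (1 + 0.0974)^4
Growth factor: (1.0974)^4 = 1.450307
FV = $30,100.00 * 1.450307 = $43,654.23

$43,654.23


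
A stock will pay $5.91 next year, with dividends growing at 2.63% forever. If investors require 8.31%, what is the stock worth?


Formula: P = D1 / (r - g)
Spread: r - g = 0.0831 - 0.0263 = 0.0568
Substituting: P = $5.91 / 0.0568
P = $104.05

$104.05


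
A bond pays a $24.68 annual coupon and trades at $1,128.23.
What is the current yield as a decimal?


Formula: Current yield = annual coupon / price
Substituting: CY = $24.68 / $1,128.23
CY = 0.021875

0.021875


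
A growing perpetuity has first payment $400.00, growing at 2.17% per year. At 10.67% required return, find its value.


Formula: PV = C / (r - g)
Spread: r - g = 0.1067 - 0.0217 = 0.085
Substituting: PV = $400.00 / 0.085
PV = $4,705.88

$4,705.88


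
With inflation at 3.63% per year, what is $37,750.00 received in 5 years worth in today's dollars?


Formula: Real value = nominal / (1 + inflation)^years
Price level: (1 + 0.0363)^5 = 1.195164
Real value = $37,750.00 / 1.195164 = $31,585.62

$31,585.62


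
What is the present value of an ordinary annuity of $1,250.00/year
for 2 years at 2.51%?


Formula: PV = PMT * (1 - (1+r)^(-n)) / r
Discount factor: (1 + 0.0251)^(-2) = 0.951629
Bracket: 1 - 0.951629 = 0.048371
PV = $1,250.00 * 0.048371 / 0.0251 = $2,408.93

$2,408.93


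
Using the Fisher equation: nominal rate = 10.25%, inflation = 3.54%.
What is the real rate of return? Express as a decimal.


Formula: (1 + r_real) = (1 + r_nom) / (1 + inflation)
Substituting: (1 + r_real) = 1.1025 / 1.0354
(1 + r_real) = 1.064806
r_real = 1.064806 - 1 = 0.064806

0.064806


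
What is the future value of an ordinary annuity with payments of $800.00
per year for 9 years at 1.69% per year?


Formula: FV = PMT * ((1+r)^n - 1) / r
Growth factor: (1 + 0.0169)^9 = 1.162798
Numerator: 1.162798 - 1 = 0.162798
FV = $800.00 * 0.162798 / 0.0169 = $7,706.41

$7,706.41


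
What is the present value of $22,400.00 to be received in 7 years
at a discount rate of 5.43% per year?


Formula: PV = FV / (1 + r)^n
Substituting: PV = $22,400.00 / (1 + 0.0543)^7
Discount factor: (1.0543)^7 = 1.447936
PV = $22,400.00 / 1.447936 = $15,470.29

$15,470.29


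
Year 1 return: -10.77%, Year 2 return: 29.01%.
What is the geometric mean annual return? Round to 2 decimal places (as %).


Formula: Geometric mean = ((1+r1)*(1+r2))^(1/2) - 1
Product: (1 + -0.1077) * (1 + 0.2901) = 0.8923 * 1.2901 = 1.151156
Square root: 1.151156^0.5 = 1.072919
Geometric mean = 1.072919 - 1 = 0.072919
As percentage: 7.29%

7.29%


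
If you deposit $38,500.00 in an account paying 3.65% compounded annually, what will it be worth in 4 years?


Formula: FV = P * (1 + r)^n
Substituting: FV = $38,500.00 * (1 + 0.0365)^4
Growth factor: (1.0365)^4 = 1.15419
FV = $38,500.00 * 1.15419 = $44,436.31

$44,436.31


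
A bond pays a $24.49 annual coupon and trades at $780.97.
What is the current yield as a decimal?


Formula: Current yield = annual coupon / price
Substituting: CY = $24.49 / $780.97
CY = 0.031358

0.031358


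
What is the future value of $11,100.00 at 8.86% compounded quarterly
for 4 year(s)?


Formula: FV = P * (1 + r/m)^(m*t)
Period rate: r/m = 0.0886 / 4 = 0.02215
Total periods: m*t = 4 * 4 = 16
Growth factor: (1 + 0.02215)^16 = 1.419823
FV = $11,100.00 * 1.419823 = $15,760.03

$15,760.03


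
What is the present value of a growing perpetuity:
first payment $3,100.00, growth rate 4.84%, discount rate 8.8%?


Formula: PV = C / (r - g)
Spread: r - g = 0.088 - 0.0484 = 0.0396
Substituting: PV = $3,100.00 / 0.0396
PV = $78,282.83

$78,282.83


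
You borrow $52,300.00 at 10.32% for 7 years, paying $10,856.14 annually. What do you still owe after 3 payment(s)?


Formula: Balance = PV*(1+r)^k - PMT*((1+r)^k - 1)/r
Growth: (1 + 0.1032)^3 = 1.34265
Accumulated factor: ((1+r)^k - 1)/r = 3.32025
Balance = $52,300.00 * 1.34265 - $10,856.14 * 3.32025
Balance = $34,175.48

$34,175.48


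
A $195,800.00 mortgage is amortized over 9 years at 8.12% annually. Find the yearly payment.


Formula: PMT = PV * r / (1 - (1+r)^(-n))
Denominator: 1 - (1 + 0.0812)^(-9) = 0.504726
Numerator: $195,800.00 * 0.0812 = 15898.96
PMT = 15898.96 / 0.504726 = $31,500.19

$31,500.19


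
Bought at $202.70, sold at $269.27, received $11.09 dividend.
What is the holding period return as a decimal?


Formula: HPR = (P1 - P0 + D) / P0
Gain: $269.27 - $202.70 + $11.09 = $77.66
HPR = $77.66 / $202.70 = 0.3831

0.3831


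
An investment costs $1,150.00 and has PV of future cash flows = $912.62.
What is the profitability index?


Formula: PI = PV(cash flows) / initial investment
Substituting: PI = $912.62 / $1,150.00
PI = 0.7936

0.7936


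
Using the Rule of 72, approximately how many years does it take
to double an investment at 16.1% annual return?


Formula: Years ≈ 72 / r
Substituting: Years ≈ 72 / 16.1
Years ≈ 4.5

4.5 years


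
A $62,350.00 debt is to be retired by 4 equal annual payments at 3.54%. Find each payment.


Formula: PMT = PV * r / (1 - (1+r)^(-n))
Denominator: 1 - (1 + 0.0354)^(-4) = 0.129904
Numerator: $62,350.00 * 0.0354 = 2207.19
PMT = 2207.19 / 0.129904 = $16,990.98

$16,990.98


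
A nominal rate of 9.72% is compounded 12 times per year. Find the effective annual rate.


Formula: EAR = (1 + r/m)^m - 1
Period rate: r/m = 0.0972 / 12 = 0.0081
Compounding: (1 + 0.0081)^12 = 1.101649
EAR = 1.101649 - 1 = 0.101649

0.101649


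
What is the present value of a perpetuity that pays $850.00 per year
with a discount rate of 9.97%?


Formula: PV = C / r
Substituting: PV = $850.00 / 0.0997
PV = $8,525.58

$8,525.58


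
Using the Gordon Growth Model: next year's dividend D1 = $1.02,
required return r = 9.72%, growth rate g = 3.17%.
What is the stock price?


Formula: P = D1 / (r - g)
Spread: r - g = 0.0972 - 0.0317 = 0.0655
Substituting: P = $1.02 / 0.0655
P = $15.57

$15.57


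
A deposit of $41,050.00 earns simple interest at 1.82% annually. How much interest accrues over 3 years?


Formula: I = P * r * t
Substituting: I = $41,050.00 * 0.0182 * 3
Step: I = $41,050.00 * 0.0546
I = $2,241.33

$2,241.33


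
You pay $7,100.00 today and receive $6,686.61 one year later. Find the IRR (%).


Formula: IRR = C1/C0 - 1
Substituting: IRR = $6,686.61 / $7,100.00 - 1
Ratio: 0.941776 - 1 = -0.058224
IRR = -5.8224%

-5.8224%


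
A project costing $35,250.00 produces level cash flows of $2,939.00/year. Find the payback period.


Formula: Payback = investment / annual cash flow
Substituting: Payback = $35,250.00 / $2,939.00
Payback = 11.9939 years

11.9939 years


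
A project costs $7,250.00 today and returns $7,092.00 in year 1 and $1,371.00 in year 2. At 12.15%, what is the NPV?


Formula: NPV = C0 + C1/(1+r) + C2/(1+r)^2
Discount C1: $7,092.00 / (1 + 0.1215) = $6,323.67
Discount C2: $1,371.00 / (1 + 0.1215)^2 = $1,090.03
NPV = -$7,250.00 + $6,323.67 + $1,090.03 = $163.70

$163.70


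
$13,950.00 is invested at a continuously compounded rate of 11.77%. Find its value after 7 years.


Formula: FV = P * e^(r*t)
Exponent: r*t = 0.1177 * 7 = 0.8239
e^(0.8239) = 2.279372
FV = $13,950.00 * 2.279372 = $31,797.24

$31,797.24


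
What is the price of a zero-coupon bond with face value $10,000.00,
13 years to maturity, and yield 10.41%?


Formula: Price = FV / (1 + r)^n
Substituting: Price = $10,000.00 / (1 + 0.1041)^13
Discount factor: (1.1041)^13 = 3.623342
Price = $10,000.00 / 3.623342 = $2,759.88

$2,759.88


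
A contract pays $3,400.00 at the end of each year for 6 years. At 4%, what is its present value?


Formula: PV = PMT * (1 - (1+r)^(-n)) / r
Discount factor: (1 + 0.04)^(-6) = 0.790315
Bracket: 1 - 0.790315 = 0.209685
PV = $3,400.00 * 0.209685 / 0.04 = $17,823.27

$17,823.27


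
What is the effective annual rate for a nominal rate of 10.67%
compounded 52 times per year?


Formula: EAR = (1 + r/m)^m - 1
Period rate: r/m = 0.1067 / 52 = 0.002052
Compounding: (1 + 0.002052)^52 = 1.112479
EAR = 1.112479 - 1 = 0.112479

0.112479


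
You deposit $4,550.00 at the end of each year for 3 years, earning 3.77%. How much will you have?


Formula: FV = PMT * ((1+r)^n - 1) / r
Growth factor: (1 + 0.0377)^3 = 1.117417
Numerator: 1.117417 - 1 = 0.117417
FV = $4,550.00 * 0.117417 / 0.0377 = $14,171.07

$14,171.07
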